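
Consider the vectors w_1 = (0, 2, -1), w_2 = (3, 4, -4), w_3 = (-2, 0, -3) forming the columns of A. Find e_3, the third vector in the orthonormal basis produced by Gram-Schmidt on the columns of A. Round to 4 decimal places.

w_1 = (0, 2, -1); ‖w_1‖ = 2.2361, so e_1 = (0.0000, 0.8944, -0.4472).
e_1·w_2 = 0.0000·3 + 0.8944·4 + (-0.4472)·(-4) = 5.3666.
u_2 = w_2 − 5.3666·e_1 = (3.0000, -0.8000, -1.6000).
‖u_2‖ = 3.4928, so e_2 = (0.8589, -0.2290, -0.4581).
e_1·w_3 = 0.0000·(-2) + 0.8944·0 + (-0.4472)·(-3) = 1.3416; e_2·w_3 = 0.8589·(-2) + (-0.2290)·0 + (-0.4581)·(-3) = -0.3436.
u_3 = w_3 − 1.3416·e_1 + 0.3436·e_2 = (-1.7049, -1.2787, -2.5574).
‖u_3‖ = 3.3290, so e_3 = (-0.5121, -0.3841, -0.7682).

e_3 = (-0.5121, -0.3841, -0.7682)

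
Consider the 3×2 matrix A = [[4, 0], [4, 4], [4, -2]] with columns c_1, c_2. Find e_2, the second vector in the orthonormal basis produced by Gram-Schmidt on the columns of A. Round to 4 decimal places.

e_2 = (-0.1543, 0.7715, -0.6172)

c_1 = (4, 4, 4); ‖c_1‖ = 6.9282, so e_1 = (0.5774, 0.5774, 0.5774).
e_1·c_2 = 0.5774·0 + 0.5774·4 + 0.5774·(-2) = 1.1547.
u_2 = c_2 − 1.1547·e_1 = (-0.6667, 3.3333, -2.6667).
‖u_2‖ = 4.3205, so e_2 = (-0.1543, 0.7715, -0.6172).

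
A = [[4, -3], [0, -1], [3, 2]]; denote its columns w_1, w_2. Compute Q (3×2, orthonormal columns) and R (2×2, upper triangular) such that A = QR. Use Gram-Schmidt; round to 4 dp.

w_1 = (4, 0, 3); ‖w_1‖ = 5.0000, so e_1 = (0.8000, 0.0000, 0.6000).
e_1·w_2 = 0.8000·(-3) + 0.0000·(-1) + 0.6000·2 = -1.2000.
u_2 = w_2 + 1.2000·e_1 = (-2.0400, -1.0000, 2.7200).
‖u_2‖ = 3.5440, so e_2 = (-0.5756, -0.2822, 0.7675).

Q = [[0.8000, -0.5756], [0.0000, -0.2822], [0.6000, 0.7675]], R = [[5.0000, -1.2000], [0.0000, 3.5440]]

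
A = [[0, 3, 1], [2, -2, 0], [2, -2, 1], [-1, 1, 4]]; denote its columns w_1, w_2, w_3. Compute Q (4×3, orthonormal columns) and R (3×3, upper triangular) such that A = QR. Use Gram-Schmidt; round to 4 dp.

Q = [[0.0000, 1.0000, 0.0000], [0.6667, 0.0000, 0.1092], [0.6667, 0.0000, 0.3550], [-0.3333, 0.0000, 0.9285]], R = [[3.0000, -3.0000, -0.6667], [0.0000, 3.0000, 1.0000], [0.0000, 0.0000, 4.0689]]

w_1 = (0, 2, 2, -1); ‖w_1‖ = 3.0000, so e_1 = (0.0000, 0.6667, 0.6667, -0.3333).
e_1·w_2 = 0.0000·3 + 0.6667·(-2) + 0.6667·(-2) + (-0.3333)·1 = -3.0000.
u_2 = w_2 + 3.0000·e_1 = (3.0000, 0.0000, 0.0000, 0.0000).
‖u_2‖ = 3.0000, so e_2 = (1.0000, 0.0000, 0.0000, 0.0000).
e_1·w_3 = 0.0000·1 + 0.6667·0 + 0.6667·1 + (-0.3333)·4 = -0.6667; e_2·w_3 = 1.0000·1 + 0.0000·0 + 0.0000·1 + 0.0000·4 = 1.0000.
u_3 = w_3 + 0.6667·e_1 − 1.0000·e_2 = (0.0000, 0.4444, 1.4444, 3.7778).
‖u_3‖ = 4.0689, so e_3 = (0.0000, 0.1092, 0.3550, 0.9285).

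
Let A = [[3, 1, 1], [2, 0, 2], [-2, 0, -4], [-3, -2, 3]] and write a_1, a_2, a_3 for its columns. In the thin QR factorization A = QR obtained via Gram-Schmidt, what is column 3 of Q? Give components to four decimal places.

a_1 = (3, 2, -2, -3); ‖a_1‖ = 5.0990, so e_1 = (0.5883, 0.3922, -0.3922, -0.5883).
e_1·a_2 = 0.5883·1 + 0.3922·0 + (-0.3922)·0 + (-0.5883)·(-2) = 1.7650.
u_2 = a_2 − 1.7650·e_1 = (-0.0385, -0.6923, 0.6923, -0.9615).
‖u_2‖ = 1.3728, so e_2 = (-0.0280, -0.5043, 0.5043, -0.7004).
e_1·a_3 = 0.5883·1 + 0.3922·2 + (-0.3922)·(-4) + (-0.5883)·3 = 1.1767; e_2·a_3 = (-0.0280)·1 + (-0.5043)·2 + 0.5043·(-4) + (-0.7004)·3 = -5.1551.
u_3 = a_3 − 1.1767·e_1 + 5.1551·e_2 = (0.1633, -1.0612, -0.9388, 0.0816).
‖u_3‖ = 1.4286, so e_3 = (0.1143, -0.7429, -0.6571, 0.0571).

e_3 = (0.1143, -0.7429, -0.6571, 0.0571)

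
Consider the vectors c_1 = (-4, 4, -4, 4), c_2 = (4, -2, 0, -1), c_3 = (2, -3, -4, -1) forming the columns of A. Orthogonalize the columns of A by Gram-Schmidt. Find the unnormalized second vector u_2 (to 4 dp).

c_1 = (-4, 4, -4, 4); ‖c_1‖ = 8.0000, so q_1 = (-0.5000, 0.5000, -0.5000, 0.5000).
q_1·c_2 = (-0.5000)·4 + 0.5000·(-2) + (-0.5000)·0 + 0.5000·(-1) = -3.5000.
u_2 = c_2 + 3.5000·q_1 = (2.2500, -0.2500, -1.7500, 0.7500).

u_2 = (2.2500, -0.2500, -1.7500, 0.7500)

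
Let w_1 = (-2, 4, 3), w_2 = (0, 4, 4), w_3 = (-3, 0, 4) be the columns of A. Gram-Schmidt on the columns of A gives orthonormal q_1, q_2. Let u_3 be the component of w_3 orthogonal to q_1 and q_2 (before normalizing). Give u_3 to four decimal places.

q_1 = w_1/‖w_1‖ = (-2, 4, 3)/5.3852 = (-0.3714, 0.7428, 0.5571).
r_{12} = q_1·w_2 = 5.1995.
u_2 = w_2 − 5.1995·q_1 = (1.9310, 0.1379, 1.1034).
‖u_2‖ = 2.2283, so q_2 = (0.8666, 0.0619, 0.4952).
r_{13} = q_1·w_3 = 3.3425; r_{23} = q_2·w_3 = -0.6190.
u_3 = w_3 − 3.3425·q_1 + 0.6190·q_2 = (-1.2222, -2.4444, 2.4444).

u_3 = (-1.2222, -2.4444, 2.4444)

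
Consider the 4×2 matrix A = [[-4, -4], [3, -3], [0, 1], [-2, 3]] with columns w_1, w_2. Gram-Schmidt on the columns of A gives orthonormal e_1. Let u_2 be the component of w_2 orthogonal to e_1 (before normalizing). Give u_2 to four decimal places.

w_1 = (-4, 3, 0, -2); ‖w_1‖ = 5.3852, so e_1 = (-0.7428, 0.5571, 0.0000, -0.3714).
e_1·w_2 = (-0.7428)·(-4) + 0.5571·(-3) + 0.0000·1 + (-0.3714)·3 = 0.1857.
u_2 = w_2 − 0.1857·e_1 = (-3.8621, -3.1034, 1.0000, 3.0690).

u_2 = (-3.8621, -3.1034, 1.0000, 3.0690)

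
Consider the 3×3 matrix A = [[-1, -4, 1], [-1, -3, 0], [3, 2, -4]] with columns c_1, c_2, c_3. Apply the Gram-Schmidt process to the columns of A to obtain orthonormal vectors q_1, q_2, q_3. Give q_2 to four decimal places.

q_2 = (-0.7632, -0.4924, -0.4185)

c_1 = (-1, -1, 3); ‖c_1‖ = 3.3166, so q_1 = (-0.3015, -0.3015, 0.9045).
q_1·c_2 = (-0.3015)·(-4) + (-0.3015)·(-3) + 0.9045·2 = 3.9196.
u_2 = c_2 − 3.9196·q_1 = (-2.8182, -1.8182, -1.5455).
‖u_2‖ = 3.6927, so q_2 = (-0.7632, -0.4924, -0.4185).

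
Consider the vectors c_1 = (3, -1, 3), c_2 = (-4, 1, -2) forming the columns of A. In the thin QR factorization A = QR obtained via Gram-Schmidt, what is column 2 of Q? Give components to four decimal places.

c_1 = (3, -1, 3); ‖c_1‖ = 4.3589, so q_1 = (0.6882, -0.2294, 0.6882).
q_1·c_2 = 0.6882·(-4) + (-0.2294)·1 + 0.6882·(-2) = -4.3589.
u_2 = c_2 + 4.3589·q_1 = (-1.0000, 0.0000, 1.0000).
‖u_2‖ = 1.4142, so q_2 = (-0.7071, 0.0000, 0.7071).

q_2 = (-0.7071, 0.0000, 0.7071)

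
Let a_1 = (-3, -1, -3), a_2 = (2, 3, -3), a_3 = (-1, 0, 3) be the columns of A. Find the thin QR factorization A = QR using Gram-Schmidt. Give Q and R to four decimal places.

q_1 = a_1/‖a_1‖ = (-3, -1, -3)/4.3589 = (-0.6882, -0.2294, -0.6882).
r_{12} = q_1·a_2 = 0.0000.
u_2 = a_2 + 0.0000·q_1 = (2.0000, 3.0000, -3.0000).
‖u_2‖ = 4.6904, so q_2 = (0.4264, 0.6396, -0.6396).
r_{13} = q_1·a_3 = -1.3765; r_{23} = q_2·a_3 = -2.3452.
u_3 = a_3 + 1.3765·q_1 + 2.3452·q_2 = (-0.9474, 1.1842, 0.5526).
‖u_3‖ = 1.6141, so q_3 = (-0.5869, 0.7337, 0.3424).

Q = [[-0.6882, 0.4264, -0.5869], [-0.2294, 0.6396, 0.7337], [-0.6882, -0.6396, 0.3424]], R = [[4.3589, 0.0000, -1.3765], [0.0000, 4.6904, -2.3452], [0.0000, 0.0000, 1.6141]]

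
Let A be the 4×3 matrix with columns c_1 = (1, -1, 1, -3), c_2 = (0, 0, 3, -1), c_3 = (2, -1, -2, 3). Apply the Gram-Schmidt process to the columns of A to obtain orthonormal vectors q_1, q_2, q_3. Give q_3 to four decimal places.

c_1 = (1, -1, 1, -3); ‖c_1‖ = 3.4641, so q_1 = (0.2887, -0.2887, 0.2887, -0.8660).
q_1·c_2 = 0.2887·0 + (-0.2887)·0 + 0.2887·3 + (-0.8660)·(-1) = 1.7321.
u_2 = c_2 − 1.7321·q_1 = (-0.5000, 0.5000, 2.5000, 0.5000).
‖u_2‖ = 2.6458, so q_2 = (-0.1890, 0.1890, 0.9449, 0.1890).
q_1·c_3 = 0.2887·2 + (-0.2887)·(-1) + 0.2887·(-2) + (-0.8660)·3 = -2.3094; q_2·c_3 = (-0.1890)·2 + 0.1890·(-1) + 0.9449·(-2) + 0.1890·3 = -1.8898.
u_3 = c_3 + 2.3094·q_1 + 1.8898·q_2 = (2.3095, -1.3095, 0.4524, 1.3571).
‖u_3‖ = 3.0158, so q_3 = (0.7658, -0.4342, 0.1500, 0.4500).

q_3 = (0.7658, -0.4342, 0.1500, 0.4500)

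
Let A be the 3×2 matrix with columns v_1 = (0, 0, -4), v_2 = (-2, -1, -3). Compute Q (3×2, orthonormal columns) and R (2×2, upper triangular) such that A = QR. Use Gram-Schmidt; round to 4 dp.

Q = [[0.0000, -0.8944], [0.0000, -0.4472], [-1.0000, 0.0000]], R = [[4.0000, 3.0000], [0.0000, 2.2361]]

v_1 = (0, 0, -4); ‖v_1‖ = 4.0000, so e_1 = (0.0000, 0.0000, -1.0000).
e_1·v_2 = 0.0000·(-2) + 0.0000·(-1) + (-1.0000)·(-3) = 3.0000.
u_2 = v_2 − 3.0000·e_1 = (-2.0000, -1.0000, 0.0000).
‖u_2‖ = 2.2361, so e_2 = (-0.8944, -0.4472, 0.0000).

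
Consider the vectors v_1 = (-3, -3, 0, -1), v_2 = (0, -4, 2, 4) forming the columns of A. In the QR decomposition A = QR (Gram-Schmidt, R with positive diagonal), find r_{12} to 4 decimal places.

q_1 = v_1/‖v_1‖ = (-3, -3, 0, -1)/4.3589 = (-0.6882, -0.6882, 0.0000, -0.2294).
r_{12} = q_1·v_2 = 1.8353.

r_{12} = 1.8353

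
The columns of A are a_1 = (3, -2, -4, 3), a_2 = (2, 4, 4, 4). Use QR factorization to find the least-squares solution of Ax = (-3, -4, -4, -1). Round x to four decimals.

x = (0.1918, -0.7856)

q_1 = a_1/‖a_1‖ = (3, -2, -4, 3)/6.1644 = (0.4867, -0.3244, -0.6489, 0.4867).
r_{12} = q_1·a_2 = -0.9733.
u_2 = a_2 + 0.9733·q_1 = (2.4737, 3.6842, 3.3684, 4.4737).
‖u_2‖ = 7.1451, so q_2 = (0.3462, 0.5156, 0.4714, 0.6261).
Qᵀb = (1.9467, -5.6130).
Back-substitute: x_2 = -5.6130/7.1451 = -0.7856.
x_1 = (1.9467 + 0.9733·(-0.7856))/6.1644 = 0.1918.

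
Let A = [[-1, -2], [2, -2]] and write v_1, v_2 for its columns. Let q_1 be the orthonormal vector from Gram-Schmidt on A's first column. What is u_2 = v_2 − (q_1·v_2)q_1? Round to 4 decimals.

u_2 = (-2.4000, -1.2000)

q_1 = v_1/‖v_1‖ = (-1, 2)/2.2361 = (-0.4472, 0.8944).
r_{12} = q_1·v_2 = -0.8944.
u_2 = v_2 + 0.8944·q_1 = (-2.4000, -1.2000).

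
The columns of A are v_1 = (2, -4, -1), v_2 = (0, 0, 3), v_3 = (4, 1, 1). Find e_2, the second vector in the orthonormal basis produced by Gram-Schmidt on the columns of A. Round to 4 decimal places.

v_1 = (2, -4, -1); ‖v_1‖ = 4.5826, so e_1 = (0.4364, -0.8729, -0.2182).
e_1·v_2 = 0.4364·0 + (-0.8729)·0 + (-0.2182)·3 = -0.6547.
u_2 = v_2 + 0.6547·e_1 = (0.2857, -0.5714, 2.8571).
‖u_2‖ = 2.9277, so e_2 = (0.0976, -0.1952, 0.9759).

e_2 = (0.0976, -0.1952, 0.9759)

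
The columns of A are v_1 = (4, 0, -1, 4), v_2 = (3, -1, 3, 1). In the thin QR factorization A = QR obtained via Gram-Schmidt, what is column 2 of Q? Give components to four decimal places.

v_1 = (4, 0, -1, 4); ‖v_1‖ = 5.7446, so e_1 = (0.6963, 0.0000, -0.1741, 0.6963).
e_1·v_2 = 0.6963·3 + 0.0000·(-1) + (-0.1741)·3 + 0.6963·1 = 2.2630.
u_2 = v_2 − 2.2630·e_1 = (1.4242, -1.0000, 3.3939, -0.5758).
‖u_2‖ = 3.8573, so e_2 = (0.3692, -0.2592, 0.8799, -0.1493).

e_2 = (0.3692, -0.2592, 0.8799, -0.1493)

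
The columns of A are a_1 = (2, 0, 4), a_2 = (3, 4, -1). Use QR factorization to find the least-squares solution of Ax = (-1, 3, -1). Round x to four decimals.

a_1 = (2, 0, 4); ‖a_1‖ = 4.4721, so e_1 = (0.4472, 0.0000, 0.8944).
e_1·a_2 = 0.4472·3 + 0.0000·4 + 0.8944·(-1) = 0.4472.
u_2 = a_2 − 0.4472·e_1 = (2.8000, 4.0000, -1.4000).
‖u_2‖ = 5.0794, so e_2 = (0.5512, 0.7875, -0.2756).
Qᵀb = (-1.3416, 2.0869).
Back-substitute: x_2 = 2.0869/5.0794 = 0.4109.
x_1 = (-1.3416 − 0.4472·0.4109)/4.4721 = -0.3411.

x = (-0.3411, 0.4109)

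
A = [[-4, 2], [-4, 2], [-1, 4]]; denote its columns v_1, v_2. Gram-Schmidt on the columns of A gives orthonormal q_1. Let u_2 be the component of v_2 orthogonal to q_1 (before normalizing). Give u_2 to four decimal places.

q_1 = v_1/‖v_1‖ = (-4, -4, -1)/5.7446 = (-0.6963, -0.6963, -0.1741).
r_{12} = q_1·v_2 = -3.4816.
u_2 = v_2 + 3.4816·q_1 = (-0.4242, -0.4242, 3.3939).

u_2 = (-0.4242, -0.4242, 3.3939)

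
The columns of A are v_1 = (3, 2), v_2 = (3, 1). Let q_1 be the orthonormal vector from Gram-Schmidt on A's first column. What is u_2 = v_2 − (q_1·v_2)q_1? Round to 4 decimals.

q_1 = v_1/‖v_1‖ = (3, 2)/3.6056 = (0.8321, 0.5547).
r_{12} = q_1·v_2 = 3.0509.
u_2 = v_2 − 3.0509·q_1 = (0.4615, -0.6923).

u_2 = (0.4615, -0.6923)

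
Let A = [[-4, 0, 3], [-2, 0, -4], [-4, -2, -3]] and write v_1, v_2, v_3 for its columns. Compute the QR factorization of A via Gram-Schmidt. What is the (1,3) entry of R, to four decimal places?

r_{13} = 1.3333

q_1 = v_1/‖v_1‖ = (-4, -2, -4)/6.0000 = (-0.6667, -0.3333, -0.6667).
r_{13} = q_1·v_3 = 1.3333.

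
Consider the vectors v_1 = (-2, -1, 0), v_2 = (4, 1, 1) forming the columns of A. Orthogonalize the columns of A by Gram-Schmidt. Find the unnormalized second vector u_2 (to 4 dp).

u_2 = (0.4000, -0.8000, 1.0000)

v_1 = (-2, -1, 0); ‖v_1‖ = 2.2361, so e_1 = (-0.8944, -0.4472, 0.0000).
e_1·v_2 = (-0.8944)·4 + (-0.4472)·1 + 0.0000·1 = -4.0249.
u_2 = v_2 + 4.0249·e_1 = (0.4000, -0.8000, 1.0000).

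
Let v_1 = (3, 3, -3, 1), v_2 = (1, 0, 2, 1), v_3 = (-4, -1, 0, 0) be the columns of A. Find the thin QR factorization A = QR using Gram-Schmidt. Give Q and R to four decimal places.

v_1 = (3, 3, -3, 1); ‖v_1‖ = 5.2915, so e_1 = (0.5669, 0.5669, -0.5669, 0.1890).
e_1·v_2 = 0.5669·1 + 0.5669·0 + (-0.5669)·2 + 0.1890·1 = -0.3780.
u_2 = v_2 + 0.3780·e_1 = (1.2143, 0.2143, 1.7857, 1.0714).
‖u_2‖ = 2.4202, so e_2 = (0.5017, 0.0885, 0.7379, 0.4427).
e_1·v_3 = 0.5669·(-4) + 0.5669·(-1) + (-0.5669)·0 + 0.1890·0 = -2.8347; e_2·v_3 = 0.5017·(-4) + 0.0885·(-1) + 0.7379·0 + 0.4427·0 = -2.0955.
u_3 = v_3 + 2.8347·e_1 + 2.0955·e_2 = (-1.3415, 0.7927, -0.0610, 1.4634).
‖u_3‖ = 2.1385, so e_3 = (-0.6273, 0.3707, -0.0285, 0.6843).

Q = [[0.5669, 0.5017, -0.6273], [0.5669, 0.0885, 0.3707], [-0.5669, 0.7379, -0.0285], [0.1890, 0.4427, 0.6843]], R = [[5.2915, -0.3780, -2.8347], [0.0000, 2.4202, -2.0955], [0.0000, 0.0000, 2.1385]]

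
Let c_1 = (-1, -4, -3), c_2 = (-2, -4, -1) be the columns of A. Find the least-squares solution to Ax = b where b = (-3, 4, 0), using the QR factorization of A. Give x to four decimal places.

q_1 = c_1/‖c_1‖ = (-1, -4, -3)/5.0990 = (-0.1961, -0.7845, -0.5883).
r_{12} = q_1·c_2 = 4.1184.
u_2 = c_2 − 4.1184·q_1 = (-1.1923, -0.7692, 1.4231).
‖u_2‖ = 2.0096, so q_2 = (-0.5933, -0.3828, 0.7081).
Qᵀb = (-2.5495, 0.2488).
Back-substitute: x_2 = 0.2488/2.0096 = 0.1238.
x_1 = (-2.5495 − 4.1184·0.1238)/5.0990 = -0.6000.

x = (-0.6000, 0.1238)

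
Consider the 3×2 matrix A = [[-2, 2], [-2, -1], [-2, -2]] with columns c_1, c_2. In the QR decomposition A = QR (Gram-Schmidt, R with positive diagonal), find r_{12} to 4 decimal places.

r_{12} = 0.5774

c_1 = (-2, -2, -2); ‖c_1‖ = 3.4641, so e_1 = (-0.5774, -0.5774, -0.5774).
r_{12} = e_1·c_2 = 0.5774.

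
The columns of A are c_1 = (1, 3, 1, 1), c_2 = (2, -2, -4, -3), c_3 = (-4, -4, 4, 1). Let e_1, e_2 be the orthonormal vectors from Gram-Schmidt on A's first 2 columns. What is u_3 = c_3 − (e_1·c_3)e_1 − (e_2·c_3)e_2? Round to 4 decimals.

c_1 = (1, 3, 1, 1); ‖c_1‖ = 3.4641, so e_1 = (0.2887, 0.8660, 0.2887, 0.2887).
e_1·c_2 = 0.2887·2 + 0.8660·(-2) + 0.2887·(-4) + 0.2887·(-3) = -3.1754.
u_2 = c_2 + 3.1754·e_1 = (2.9167, 0.7500, -3.0833, -2.0833).
‖u_2‖ = 4.7871, so e_2 = (0.6093, 0.1567, -0.6441, -0.4352).
e_1·c_3 = 0.2887·(-4) + 0.8660·(-4) + 0.2887·4 + 0.2887·1 = -3.1754; e_2·c_3 = 0.6093·(-4) + 0.1567·(-4) + (-0.6441)·4 + (-0.4352)·1 = -6.0753.
u_3 = c_3 + 3.1754·e_1 + 6.0753·e_2 = (0.6182, -0.2982, 1.0036, -0.7273).

u_3 = (0.6182, -0.2982, 1.0036, -0.7273)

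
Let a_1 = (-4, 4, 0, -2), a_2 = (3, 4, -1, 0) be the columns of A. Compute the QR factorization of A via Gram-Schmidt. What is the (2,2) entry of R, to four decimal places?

r_{22} = 5.0553

e_1 = a_1/‖a_1‖ = (-4, 4, 0, -2)/6.0000 = (-0.6667, 0.6667, 0.0000, -0.3333).
r_{12} = e_1·a_2 = 0.6667.
u_2 = a_2 − 0.6667·e_1 = (3.4444, 3.5556, -1.0000, 0.2222).
r_{22} = ‖u_2‖ = 5.0553.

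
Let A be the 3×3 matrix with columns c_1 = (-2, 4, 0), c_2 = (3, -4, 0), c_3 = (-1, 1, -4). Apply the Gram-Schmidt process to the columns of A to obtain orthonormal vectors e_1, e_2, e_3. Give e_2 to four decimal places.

e_2 = (0.8944, 0.4472, 0.0000)

c_1 = (-2, 4, 0); ‖c_1‖ = 4.4721, so e_1 = (-0.4472, 0.8944, 0.0000).
e_1·c_2 = (-0.4472)·3 + 0.8944·(-4) + 0.0000·0 = -4.9193.
u_2 = c_2 + 4.9193·e_1 = (0.8000, 0.4000, 0.0000).
‖u_2‖ = 0.8944, so e_2 = (0.8944, 0.4472, 0.0000).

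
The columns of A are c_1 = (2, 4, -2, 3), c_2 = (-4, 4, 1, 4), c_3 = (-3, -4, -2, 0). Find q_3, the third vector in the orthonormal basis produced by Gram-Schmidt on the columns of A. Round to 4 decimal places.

q_3 = (-0.3258, -0.4601, -0.7597, 0.3242)

q_1 = c_1/‖c_1‖ = (2, 4, -2, 3)/5.7446 = (0.3482, 0.6963, -0.3482, 0.5222).
r_{12} = q_1·c_2 = 3.1334.
u_2 = c_2 − 3.1334·q_1 = (-5.0909, 1.8182, 2.0909, 2.3636).
‖u_2‖ = 6.2595, so q_2 = (-0.8133, 0.2905, 0.3340, 0.3776).
r_{13} = q_1·c_3 = -3.1334; r_{23} = q_2·c_3 = 0.6100.
u_3 = c_3 + 3.1334·q_1 − 0.6100·q_2 = (-1.4130, -1.9954, -3.2947, 1.4060).
‖u_3‖ = 4.3370, so q_3 = (-0.3258, -0.4601, -0.7597, 0.3242).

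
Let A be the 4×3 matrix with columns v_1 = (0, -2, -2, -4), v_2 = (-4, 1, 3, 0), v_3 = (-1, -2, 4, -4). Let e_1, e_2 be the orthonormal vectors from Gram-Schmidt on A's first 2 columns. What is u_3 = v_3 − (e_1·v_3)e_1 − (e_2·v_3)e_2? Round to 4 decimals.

u_3 = (2.0857, -1.2571, 3.2000, -0.9714)

v_1 = (0, -2, -2, -4); ‖v_1‖ = 4.8990, so e_1 = (0.0000, -0.4082, -0.4082, -0.8165).
e_1·v_2 = 0.0000·(-4) + (-0.4082)·1 + (-0.4082)·3 + (-0.8165)·0 = -1.6330.
u_2 = v_2 + 1.6330·e_1 = (-4.0000, 0.3333, 2.3333, -1.3333).
‖u_2‖ = 4.8305, so e_2 = (-0.8281, 0.0690, 0.4830, -0.2760).
e_1·v_3 = 0.0000·(-1) + (-0.4082)·(-2) + (-0.4082)·4 + (-0.8165)·(-4) = 2.4495; e_2·v_3 = (-0.8281)·(-1) + 0.0690·(-2) + 0.4830·4 + (-0.2760)·(-4) = 3.7264.
u_3 = v_3 − 2.4495·e_1 − 3.7264·e_2 = (2.0857, -1.2571, 3.2000, -0.9714).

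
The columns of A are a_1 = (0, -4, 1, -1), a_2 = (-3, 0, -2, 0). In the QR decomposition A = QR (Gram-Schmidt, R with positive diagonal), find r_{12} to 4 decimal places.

r_{12} = -0.4714

a_1 = (0, -4, 1, -1); ‖a_1‖ = 4.2426, so q_1 = (0.0000, -0.9428, 0.2357, -0.2357).
r_{12} = q_1·a_2 = -0.4714.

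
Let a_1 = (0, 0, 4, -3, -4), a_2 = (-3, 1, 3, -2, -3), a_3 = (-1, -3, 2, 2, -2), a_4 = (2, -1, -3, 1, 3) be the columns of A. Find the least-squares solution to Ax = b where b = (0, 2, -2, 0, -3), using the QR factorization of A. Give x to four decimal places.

x = (-0.1930, -0.9912, -0.4298, -1.7018)

a_1 = (0, 0, 4, -3, -4); ‖a_1‖ = 6.4031, so e_1 = (0.0000, 0.0000, 0.6247, -0.4685, -0.6247).
e_1·a_2 = 0.0000·(-3) + 0.0000·1 + 0.6247·3 + (-0.4685)·(-2) + (-0.6247)·(-3) = 4.6852.
u_2 = a_2 − 4.6852·e_1 = (-3.0000, 1.0000, 0.0732, 0.1951, -0.0732).
‖u_2‖ = 3.1700, so e_2 = (-0.9464, 0.3155, 0.0231, 0.0616, -0.0231).
e_1·a_3 = 0.0000·(-1) + 0.0000·(-3) + 0.6247·2 + (-0.4685)·2 + (-0.6247)·(-2) = 1.5617; e_2·a_3 = (-0.9464)·(-1) + 0.3155·(-3) + 0.0231·2 + 0.0616·2 + (-0.0231)·(-2) = 0.2154.
u_3 = a_3 − 1.5617·e_1 − 0.2154·e_2 = (-0.7961, -3.0680, 1.0194, 2.7184, -1.0194).
‖u_3‖ = 4.4175, so e_3 = (-0.1802, -0.6945, 0.2308, 0.6154, -0.2308).
e_1·a_4 = 0.0000·2 + 0.0000·(-1) + 0.6247·(-3) + (-0.4685)·1 + (-0.6247)·3 = -4.2167; e_2·a_4 = (-0.9464)·2 + 0.3155·(-1) + 0.0231·(-3) + 0.0616·1 + (-0.0231)·3 = -2.2852; e_3·a_4 = (-0.1802)·2 + (-0.6945)·(-1) + 0.2308·(-3) + 0.6154·1 + (-0.2308)·3 = -0.4352.
u_4 = a_4 + 4.2167·e_1 + 2.2852·e_2 + 0.4352·e_3 = (-0.2410, -0.5813, -0.2127, -0.5672, 0.2127).
‖u_4‖ = 0.8990, so e_4 = (-0.2681, -0.6467, -0.2366, -0.6309, 0.2366).
Qᵀb = (0.6247, 0.6540, -1.1582, -1.5299).
Back-substitute: x_4 = -1.5299/0.8990 = -1.7018.
x_3 = (-1.1582 + 0.4352·(-1.7018))/4.4175 = -0.4298.
x_2 = (0.6540 − 0.2154·(-0.4298) + 2.2852·(-1.7018))/3.1700 = -0.9912.
x_1 = (0.6247 − 4.6852·(-0.9912) − 1.5617·(-0.4298) + 4.2167·(-1.7018))/6.4031 = -0.1930.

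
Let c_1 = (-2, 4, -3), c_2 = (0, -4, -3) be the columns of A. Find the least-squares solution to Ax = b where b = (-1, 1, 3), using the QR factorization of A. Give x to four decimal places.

x = (-0.2456, -0.5888)

c_1 = (-2, 4, -3); ‖c_1‖ = 5.3852, so q_1 = (-0.3714, 0.7428, -0.5571).
q_1·c_2 = (-0.3714)·0 + 0.7428·(-4) + (-0.5571)·(-3) = -1.2999.
u_2 = c_2 + 1.2999·q_1 = (-0.4828, -3.0345, -3.7241).
‖u_2‖ = 4.8281, so q_2 = (-0.1000, -0.6285, -0.7713).
Qᵀb = (-0.5571, -2.8426).
Back-substitute: x_2 = -2.8426/4.8281 = -0.5888.
x_1 = (-0.5571 + 1.2999·(-0.5888))/5.3852 = -0.2456.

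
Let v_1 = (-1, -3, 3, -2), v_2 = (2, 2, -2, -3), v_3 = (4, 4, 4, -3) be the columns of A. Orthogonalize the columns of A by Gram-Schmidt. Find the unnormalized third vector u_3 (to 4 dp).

u_3 = (2.4821, 3.3317, 4.6683, 0.7637)

q_1 = v_1/‖v_1‖ = (-1, -3, 3, -2)/4.7958 = (-0.2085, -0.6255, 0.6255, -0.4170).
r_{12} = q_1·v_2 = -1.6681.
u_2 = v_2 + 1.6681·q_1 = (1.6522, 0.9565, -0.9565, -3.6957).
‖u_2‖ = 4.2682, so q_2 = (0.3871, 0.2241, -0.2241, -0.8659).
r_{13} = q_1·v_3 = 0.4170; r_{23} = q_2·v_3 = 4.1459.
u_3 = v_3 − 0.4170·q_1 − 4.1459·q_2 = (2.4821, 3.3317, 4.6683, 0.7637).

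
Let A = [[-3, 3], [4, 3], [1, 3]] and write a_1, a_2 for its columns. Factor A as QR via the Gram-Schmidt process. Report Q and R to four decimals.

e_1 = a_1/‖a_1‖ = (-3, 4, 1)/5.0990 = (-0.5883, 0.7845, 0.1961).
r_{12} = e_1·a_2 = 1.1767.
u_2 = a_2 − 1.1767·e_1 = (3.6923, 2.0769, 2.7692).
‖u_2‖ = 5.0612, so e_2 = (0.7295, 0.4104, 0.5472).

Q = [[-0.5883, 0.7295], [0.7845, 0.4104], [0.1961, 0.5472]], R = [[5.0990, 1.1767], [0.0000, 5.0612]]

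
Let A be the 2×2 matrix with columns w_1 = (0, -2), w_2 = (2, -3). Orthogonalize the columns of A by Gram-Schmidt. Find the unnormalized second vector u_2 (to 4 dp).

u_2 = (2.0000, 0.0000)

w_1 = (0, -2); ‖w_1‖ = 2.0000, so e_1 = (0.0000, -1.0000).
e_1·w_2 = 0.0000·2 + (-1.0000)·(-3) = 3.0000.
u_2 = w_2 − 3.0000·e_1 = (2.0000, 0.0000).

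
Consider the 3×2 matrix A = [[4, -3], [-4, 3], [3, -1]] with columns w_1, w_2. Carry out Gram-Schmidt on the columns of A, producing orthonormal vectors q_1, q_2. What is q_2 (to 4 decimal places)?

q_2 = (-0.3313, 0.3313, 0.8835)

w_1 = (4, -4, 3); ‖w_1‖ = 6.4031, so q_1 = (0.6247, -0.6247, 0.4685).
q_1·w_2 = 0.6247·(-3) + (-0.6247)·3 + 0.4685·(-1) = -4.2167.
u_2 = w_2 + 4.2167·q_1 = (-0.3659, 0.3659, 0.9756).
‖u_2‖ = 1.1043, so q_2 = (-0.3313, 0.3313, 0.8835).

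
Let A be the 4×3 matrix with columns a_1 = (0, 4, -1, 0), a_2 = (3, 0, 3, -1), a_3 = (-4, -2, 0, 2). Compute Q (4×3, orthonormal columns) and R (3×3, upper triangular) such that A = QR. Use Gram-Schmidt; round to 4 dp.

Q = [[0.0000, 0.6980, -0.5511], [0.9701, 0.1642, 0.1736], [-0.2425, 0.6570, 0.6942], [0.0000, -0.2327, 0.4292]], R = [[4.1231, -0.7276, -1.9403], [0.0000, 4.2977, -3.5860], [0.0000, 0.0000, 2.7158]]

e_1 = a_1/‖a_1‖ = (0, 4, -1, 0)/4.1231 = (0.0000, 0.9701, -0.2425, 0.0000).
r_{12} = e_1·a_2 = -0.7276.
u_2 = a_2 + 0.7276·e_1 = (3.0000, 0.7059, 2.8235, -1.0000).
‖u_2‖ = 4.2977, so e_2 = (0.6980, 0.1642, 0.6570, -0.2327).
r_{13} = e_1·a_3 = -1.9403; r_{23} = e_2·a_3 = -3.5860.
u_3 = a_3 + 1.9403·e_1 + 3.5860·e_2 = (-1.4968, 0.4713, 1.8854, 1.1656).
‖u_3‖ = 2.7158, so e_3 = (-0.5511, 0.1736, 0.6942, 0.4292).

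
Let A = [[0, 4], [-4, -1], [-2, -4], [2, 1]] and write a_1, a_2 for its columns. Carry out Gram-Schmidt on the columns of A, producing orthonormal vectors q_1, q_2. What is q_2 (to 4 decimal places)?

q_2 = (0.7870, 0.2623, -0.5575, -0.0328)

a_1 = (0, -4, -2, 2); ‖a_1‖ = 4.8990, so q_1 = (0.0000, -0.8165, -0.4082, 0.4082).
q_1·a_2 = 0.0000·4 + (-0.8165)·(-1) + (-0.4082)·(-4) + 0.4082·1 = 2.8577.
u_2 = a_2 − 2.8577·q_1 = (4.0000, 1.3333, -2.8333, -0.1667).
‖u_2‖ = 5.0827, so q_2 = (0.7870, 0.2623, -0.5575, -0.0328).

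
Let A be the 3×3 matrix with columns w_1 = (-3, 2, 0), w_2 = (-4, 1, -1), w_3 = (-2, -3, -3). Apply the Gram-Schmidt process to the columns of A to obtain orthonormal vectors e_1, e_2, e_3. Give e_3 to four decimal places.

e_3 = (0.3244, 0.4867, -0.8111)

w_1 = (-3, 2, 0); ‖w_1‖ = 3.6056, so e_1 = (-0.8321, 0.5547, 0.0000).
e_1·w_2 = (-0.8321)·(-4) + 0.5547·1 + 0.0000·(-1) = 3.8829.
u_2 = w_2 − 3.8829·e_1 = (-0.7692, -1.1538, -1.0000).
‖u_2‖ = 1.7097, so e_2 = (-0.4499, -0.6749, -0.5849).
e_1·w_3 = (-0.8321)·(-2) + 0.5547·(-3) + 0.0000·(-3) = 0.0000; e_2·w_3 = (-0.4499)·(-2) + (-0.6749)·(-3) + (-0.5849)·(-3) = 4.6792.
u_3 = w_3 + 0.0000·e_1 − 4.6792·e_2 = (0.1053, 0.1579, -0.2632).
‖u_3‖ = 0.3244, so e_3 = (0.3244, 0.4867, -0.8111).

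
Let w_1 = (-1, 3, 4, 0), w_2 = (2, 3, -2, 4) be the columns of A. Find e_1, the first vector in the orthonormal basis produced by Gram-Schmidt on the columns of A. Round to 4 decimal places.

e_1 = (-0.1961, 0.5883, 0.7845, 0.0000)

w_1 = (-1, 3, 4, 0); ‖w_1‖ = 5.0990, so e_1 = (-0.1961, 0.5883, 0.7845, 0.0000).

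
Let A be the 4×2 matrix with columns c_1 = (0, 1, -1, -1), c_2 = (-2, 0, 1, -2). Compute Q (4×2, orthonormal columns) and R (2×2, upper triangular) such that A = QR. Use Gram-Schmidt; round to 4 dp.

Q = [[0.0000, -0.6794], [0.5774, -0.1132], [-0.5774, 0.4529], [-0.5774, -0.5661]], R = [[1.7321, 0.5774], [0.0000, 2.9439]]

c_1 = (0, 1, -1, -1); ‖c_1‖ = 1.7321, so q_1 = (0.0000, 0.5774, -0.5774, -0.5774).
q_1·c_2 = 0.0000·(-2) + 0.5774·0 + (-0.5774)·1 + (-0.5774)·(-2) = 0.5774.
u_2 = c_2 − 0.5774·q_1 = (-2.0000, -0.3333, 1.3333, -1.6667).
‖u_2‖ = 2.9439, so q_2 = (-0.6794, -0.1132, 0.4529, -0.5661).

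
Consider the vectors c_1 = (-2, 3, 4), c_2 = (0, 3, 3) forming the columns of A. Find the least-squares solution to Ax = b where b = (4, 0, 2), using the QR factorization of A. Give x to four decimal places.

e_1 = c_1/‖c_1‖ = (-2, 3, 4)/5.3852 = (-0.3714, 0.5571, 0.7428).
r_{12} = e_1·c_2 = 3.8996.
u_2 = c_2 − 3.8996·e_1 = (1.4483, 0.8276, 0.1034).
‖u_2‖ = 1.6713, so e_2 = (0.8666, 0.4952, 0.0619).
Qᵀb = (0.0000, 3.5901).
Back-substitute: x_2 = 3.5901/1.6713 = 2.1481.
x_1 = (0.0000 − 3.8996·2.1481)/5.3852 = -1.5556.

x = (-1.5556, 2.1481)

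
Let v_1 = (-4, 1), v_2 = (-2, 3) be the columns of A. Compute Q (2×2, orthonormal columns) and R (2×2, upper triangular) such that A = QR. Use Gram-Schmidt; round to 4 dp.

q_1 = v_1/‖v_1‖ = (-4, 1)/4.1231 = (-0.9701, 0.2425).
r_{12} = q_1·v_2 = 2.6679.
u_2 = v_2 − 2.6679·q_1 = (0.5882, 2.3529).
‖u_2‖ = 2.4254, so q_2 = (0.2425, 0.9701).

Q = [[-0.9701, 0.2425], [0.2425, 0.9701]], R = [[4.1231, 2.6679], [0.0000, 2.4254]]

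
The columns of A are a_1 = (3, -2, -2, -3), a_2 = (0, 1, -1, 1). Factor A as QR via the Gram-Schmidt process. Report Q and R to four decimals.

a_1 = (3, -2, -2, -3); ‖a_1‖ = 5.0990, so e_1 = (0.5883, -0.3922, -0.3922, -0.5883).
e_1·a_2 = 0.5883·0 + (-0.3922)·1 + (-0.3922)·(-1) + (-0.5883)·1 = -0.5883.
u_2 = a_2 + 0.5883·e_1 = (0.3462, 0.7692, -1.2308, 0.6538).
‖u_2‖ = 1.6291, so e_2 = (0.2125, 0.4722, -0.7555, 0.4014).

Q = [[0.5883, 0.2125], [-0.3922, 0.4722], [-0.3922, -0.7555], [-0.5883, 0.4014]], R = [[5.0990, -0.5883], [0.0000, 1.6291]]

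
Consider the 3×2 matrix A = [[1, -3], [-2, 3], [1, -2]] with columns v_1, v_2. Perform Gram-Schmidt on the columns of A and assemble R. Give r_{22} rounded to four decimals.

r_{22} = 1.3540

q_1 = v_1/‖v_1‖ = (1, -2, 1)/2.4495 = (0.4082, -0.8165, 0.4082).
r_{12} = q_1·v_2 = -4.4907.
u_2 = v_2 + 4.4907·q_1 = (-1.1667, -0.6667, -0.1667).
r_{22} = ‖u_2‖ = 1.3540.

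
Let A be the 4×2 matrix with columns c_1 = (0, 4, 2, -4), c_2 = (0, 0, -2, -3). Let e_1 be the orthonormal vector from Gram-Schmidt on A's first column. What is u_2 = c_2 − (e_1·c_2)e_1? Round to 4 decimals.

e_1 = c_1/‖c_1‖ = (0, 4, 2, -4)/6.0000 = (0.0000, 0.6667, 0.3333, -0.6667).
r_{12} = e_1·c_2 = 1.3333.
u_2 = c_2 − 1.3333·e_1 = (0.0000, -0.8889, -2.4444, -2.1111).

u_2 = (0.0000, -0.8889, -2.4444, -2.1111)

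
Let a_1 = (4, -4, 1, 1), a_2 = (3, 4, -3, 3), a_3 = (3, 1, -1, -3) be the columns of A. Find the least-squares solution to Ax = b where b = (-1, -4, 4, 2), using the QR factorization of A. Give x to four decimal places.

e_1 = a_1/‖a_1‖ = (4, -4, 1, 1)/5.8310 = (0.6860, -0.6860, 0.1715, 0.1715).
r_{12} = e_1·a_2 = -0.6860.
u_2 = a_2 + 0.6860·e_1 = (3.4706, 3.5294, -2.8824, 3.1176).
‖u_2‖ = 6.5215, so e_2 = (0.5322, 0.5412, -0.4420, 0.4781).
r_{13} = e_1·a_3 = 0.6860; r_{23} = e_2·a_3 = 1.1455.
u_3 = a_3 − 0.6860·e_1 − 1.1455·e_2 = (1.9198, 0.8506, -0.6113, -3.6653).
‖u_3‖ = 4.2682, so e_3 = (0.4498, 0.1993, -0.1432, -0.8588).
Qᵀb = (3.0870, -3.5088, -3.5374).
Back-substitute: x_3 = -3.5374/4.2682 = -0.8288.
x_2 = (-3.5088 − 1.1455·(-0.8288))/6.5215 = -0.3925.
x_1 = (3.0870 + 0.6860·(-0.3925) − 0.6860·(-0.8288))/5.8310 = 0.5807.

x = (0.5807, -0.3925, -0.8288)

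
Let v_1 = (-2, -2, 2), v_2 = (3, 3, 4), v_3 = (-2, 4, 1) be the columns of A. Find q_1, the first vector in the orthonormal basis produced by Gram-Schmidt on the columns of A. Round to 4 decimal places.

v_1 = (-2, -2, 2); ‖v_1‖ = 3.4641, so q_1 = (-0.5774, -0.5774, 0.5774).

q_1 = (-0.5774, -0.5774, 0.5774)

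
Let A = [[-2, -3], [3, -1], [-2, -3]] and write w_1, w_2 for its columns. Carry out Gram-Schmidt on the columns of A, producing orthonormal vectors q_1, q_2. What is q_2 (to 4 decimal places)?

w_1 = (-2, 3, -2); ‖w_1‖ = 4.1231, so q_1 = (-0.4851, 0.7276, -0.4851).
q_1·w_2 = (-0.4851)·(-3) + 0.7276·(-1) + (-0.4851)·(-3) = 2.1828.
u_2 = w_2 − 2.1828·q_1 = (-1.9412, -2.5882, -1.9412).
‖u_2‖ = 3.7730, so q_2 = (-0.5145, -0.6860, -0.5145).

q_2 = (-0.5145, -0.6860, -0.5145)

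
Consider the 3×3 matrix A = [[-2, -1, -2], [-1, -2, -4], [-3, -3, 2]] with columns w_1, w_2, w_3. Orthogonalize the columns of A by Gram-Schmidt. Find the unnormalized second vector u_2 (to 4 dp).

u_2 = (0.8571, -1.0714, -0.2143)

w_1 = (-2, -1, -3); ‖w_1‖ = 3.7417, so e_1 = (-0.5345, -0.2673, -0.8018).
e_1·w_2 = (-0.5345)·(-1) + (-0.2673)·(-2) + (-0.8018)·(-3) = 3.4744.
u_2 = w_2 − 3.4744·e_1 = (0.8571, -1.0714, -0.2143).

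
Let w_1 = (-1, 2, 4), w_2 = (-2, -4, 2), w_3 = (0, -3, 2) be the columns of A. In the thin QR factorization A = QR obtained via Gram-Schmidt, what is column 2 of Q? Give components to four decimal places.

w_1 = (-1, 2, 4); ‖w_1‖ = 4.5826, so e_1 = (-0.2182, 0.4364, 0.8729).
e_1·w_2 = (-0.2182)·(-2) + 0.4364·(-4) + 0.8729·2 = 0.4364.
u_2 = w_2 − 0.4364·e_1 = (-1.9048, -4.1905, 1.6190).
‖u_2‖ = 4.8795, so e_2 = (-0.3904, -0.8588, 0.3318).

e_2 = (-0.3904, -0.8588, 0.3318)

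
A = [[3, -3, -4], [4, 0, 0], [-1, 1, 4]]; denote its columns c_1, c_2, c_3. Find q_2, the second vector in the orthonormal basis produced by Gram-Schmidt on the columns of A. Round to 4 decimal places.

q_2 = (-0.7442, 0.6202, 0.2481)

c_1 = (3, 4, -1); ‖c_1‖ = 5.0990, so q_1 = (0.5883, 0.7845, -0.1961).
q_1·c_2 = 0.5883·(-3) + 0.7845·0 + (-0.1961)·1 = -1.9612.
u_2 = c_2 + 1.9612·q_1 = (-1.8462, 1.5385, 0.6154).
‖u_2‖ = 2.4807, so q_2 = (-0.7442, 0.6202, 0.2481).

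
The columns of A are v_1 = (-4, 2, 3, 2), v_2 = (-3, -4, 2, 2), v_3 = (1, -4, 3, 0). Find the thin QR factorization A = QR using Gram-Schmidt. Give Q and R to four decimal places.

Q = [[-0.6963, -0.2505, 0.4967], [0.3482, -0.9320, -0.0573], [0.5222, 0.1398, 0.8403], [0.3482, 0.2214, -0.2097]], R = [[5.7446, 2.4371, -0.5222], [0.0000, 5.2020, 3.8971], [0.0000, 0.0000, 3.2465]]

q_1 = v_1/‖v_1‖ = (-4, 2, 3, 2)/5.7446 = (-0.6963, 0.3482, 0.5222, 0.3482).
r_{12} = q_1·v_2 = 2.4371.
u_2 = v_2 − 2.4371·q_1 = (-1.3030, -4.8485, 0.7273, 1.1515).
‖u_2‖ = 5.2020, so q_2 = (-0.2505, -0.9320, 0.1398, 0.2214).
r_{13} = q_1·v_3 = -0.5222; r_{23} = q_2·v_3 = 3.8971.
u_3 = v_3 + 0.5222·q_1 − 3.8971·q_2 = (1.6125, -0.1859, 2.7279, -0.6809).
‖u_3‖ = 3.2465, so q_3 = (0.4967, -0.0573, 0.8403, -0.2097).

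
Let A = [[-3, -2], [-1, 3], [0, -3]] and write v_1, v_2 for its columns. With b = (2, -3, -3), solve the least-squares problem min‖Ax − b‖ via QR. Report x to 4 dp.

v_1 = (-3, -1, 0); ‖v_1‖ = 3.1623, so e_1 = (-0.9487, -0.3162, 0.0000).
e_1·v_2 = (-0.9487)·(-2) + (-0.3162)·3 + 0.0000·(-3) = 0.9487.
u_2 = v_2 − 0.9487·e_1 = (-1.1000, 3.3000, -3.0000).
‖u_2‖ = 4.5935, so e_2 = (-0.2395, 0.7184, -0.6531).
Qᵀb = (-0.9487, -0.6749).
Back-substitute: x_2 = -0.6749/4.5935 = -0.1469.
x_1 = (-0.9487 − 0.9487·(-0.1469))/3.1623 = -0.2559.

x = (-0.2559, -0.1469)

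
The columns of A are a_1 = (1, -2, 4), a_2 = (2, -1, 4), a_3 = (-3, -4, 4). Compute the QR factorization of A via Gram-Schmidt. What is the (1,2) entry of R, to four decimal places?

r_{12} = 4.3644

e_1 = a_1/‖a_1‖ = (1, -2, 4)/4.5826 = (0.2182, -0.4364, 0.8729).
r_{12} = e_1·a_2 = 4.3644.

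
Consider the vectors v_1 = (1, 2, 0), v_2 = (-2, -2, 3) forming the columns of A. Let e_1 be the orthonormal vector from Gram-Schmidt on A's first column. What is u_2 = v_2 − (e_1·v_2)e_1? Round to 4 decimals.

u_2 = (-0.8000, 0.4000, 3.0000)

e_1 = v_1/‖v_1‖ = (1, 2, 0)/2.2361 = (0.4472, 0.8944, 0.0000).
r_{12} = e_1·v_2 = -2.6833.
u_2 = v_2 + 2.6833·e_1 = (-0.8000, 0.4000, 3.0000).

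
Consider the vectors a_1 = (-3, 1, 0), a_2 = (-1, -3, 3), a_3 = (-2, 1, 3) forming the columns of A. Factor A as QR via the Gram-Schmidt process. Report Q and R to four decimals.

a_1 = (-3, 1, 0); ‖a_1‖ = 3.1623, so e_1 = (-0.9487, 0.3162, 0.0000).
e_1·a_2 = (-0.9487)·(-1) + 0.3162·(-3) + 0.0000·3 = 0.0000.
u_2 = a_2 + 0.0000·e_1 = (-1.0000, -3.0000, 3.0000).
‖u_2‖ = 4.3589, so e_2 = (-0.2294, -0.6882, 0.6882).
e_1·a_3 = (-0.9487)·(-2) + 0.3162·1 + 0.0000·3 = 2.2136; e_2·a_3 = (-0.2294)·(-2) + (-0.6882)·1 + 0.6882·3 = 1.8353.
u_3 = a_3 − 2.2136·e_1 − 1.8353·e_2 = (0.5211, 1.5632, 1.7368).
‖u_3‖ = 2.3941, so e_3 = (0.2176, 0.6529, 0.7255).

Q = [[-0.9487, -0.2294, 0.2176], [0.3162, -0.6882, 0.6529], [0.0000, 0.6882, 0.7255]], R = [[3.1623, 0.0000, 2.2136], [0.0000, 4.3589, 1.8353], [0.0000, 0.0000, 2.3941]]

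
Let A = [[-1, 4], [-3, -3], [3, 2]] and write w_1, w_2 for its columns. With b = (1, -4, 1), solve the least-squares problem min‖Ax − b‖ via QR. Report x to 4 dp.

x = (0.4837, 0.4372)

w_1 = (-1, -3, 3); ‖w_1‖ = 4.3589, so q_1 = (-0.2294, -0.6882, 0.6882).
q_1·w_2 = (-0.2294)·4 + (-0.6882)·(-3) + 0.6882·2 = 2.5236.
u_2 = w_2 − 2.5236·q_1 = (4.5789, -1.2632, 0.2632).
‖u_2‖ = 4.7573, so q_2 = (0.9625, -0.2655, 0.0553).
Qᵀb = (3.2118, 2.0799).
Back-substitute: x_2 = 2.0799/4.7573 = 0.4372.
x_1 = (3.2118 − 2.5236·0.4372)/4.3589 = 0.4837.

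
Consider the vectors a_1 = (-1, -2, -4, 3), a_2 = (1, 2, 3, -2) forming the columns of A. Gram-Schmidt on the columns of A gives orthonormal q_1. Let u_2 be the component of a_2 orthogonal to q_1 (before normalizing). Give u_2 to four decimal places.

u_2 = (0.2333, 0.4667, -0.0667, 0.3000)

a_1 = (-1, -2, -4, 3); ‖a_1‖ = 5.4772, so q_1 = (-0.1826, -0.3651, -0.7303, 0.5477).
q_1·a_2 = (-0.1826)·1 + (-0.3651)·2 + (-0.7303)·3 + 0.5477·(-2) = -4.1992.
u_2 = a_2 + 4.1992·q_1 = (0.2333, 0.4667, -0.0667, 0.3000).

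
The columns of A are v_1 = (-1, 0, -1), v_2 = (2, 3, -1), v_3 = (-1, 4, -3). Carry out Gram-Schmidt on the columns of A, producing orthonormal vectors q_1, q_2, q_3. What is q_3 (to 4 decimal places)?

v_1 = (-1, 0, -1); ‖v_1‖ = 1.4142, so q_1 = (-0.7071, 0.0000, -0.7071).
q_1·v_2 = (-0.7071)·2 + 0.0000·3 + (-0.7071)·(-1) = -0.7071.
u_2 = v_2 + 0.7071·q_1 = (1.5000, 3.0000, -1.5000).
‖u_2‖ = 3.6742, so q_2 = (0.4082, 0.8165, -0.4082).
q_1·v_3 = (-0.7071)·(-1) + 0.0000·4 + (-0.7071)·(-3) = 2.8284; q_2·v_3 = 0.4082·(-1) + 0.8165·4 + (-0.4082)·(-3) = 4.0825.
u_3 = v_3 − 2.8284·q_1 − 4.0825·q_2 = (-0.6667, 0.6667, 0.6667).
‖u_3‖ = 1.1547, so q_3 = (-0.5774, 0.5774, 0.5774).

q_3 = (-0.5774, 0.5774, 0.5774)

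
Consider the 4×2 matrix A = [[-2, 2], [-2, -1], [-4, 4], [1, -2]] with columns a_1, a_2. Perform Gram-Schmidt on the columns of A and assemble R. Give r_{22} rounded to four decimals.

r_{22} = 3.0000

e_1 = a_1/‖a_1‖ = (-2, -2, -4, 1)/5.0000 = (-0.4000, -0.4000, -0.8000, 0.2000).
r_{12} = e_1·a_2 = -4.0000.
u_2 = a_2 + 4.0000·e_1 = (0.4000, -2.6000, 0.8000, -1.2000).
r_{22} = ‖u_2‖ = 3.0000.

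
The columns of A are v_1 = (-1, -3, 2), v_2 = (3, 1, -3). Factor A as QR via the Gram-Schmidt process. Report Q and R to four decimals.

v_1 = (-1, -3, 2); ‖v_1‖ = 3.7417, so q_1 = (-0.2673, -0.8018, 0.5345).
q_1·v_2 = (-0.2673)·3 + (-0.8018)·1 + 0.5345·(-3) = -3.2071.
u_2 = v_2 + 3.2071·q_1 = (2.1429, -1.5714, -1.2857).
‖u_2‖ = 2.9520, so q_2 = (0.7259, -0.5323, -0.4355).

Q = [[-0.2673, 0.7259], [-0.8018, -0.5323], [0.5345, -0.4355]], R = [[3.7417, -3.2071], [0.0000, 2.9520]]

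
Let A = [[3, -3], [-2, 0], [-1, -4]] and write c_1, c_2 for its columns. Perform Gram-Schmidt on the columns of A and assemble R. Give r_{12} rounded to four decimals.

e_1 = c_1/‖c_1‖ = (3, -2, -1)/3.7417 = (0.8018, -0.5345, -0.2673).
r_{12} = e_1·c_2 = -1.3363.

r_{12} = -1.3363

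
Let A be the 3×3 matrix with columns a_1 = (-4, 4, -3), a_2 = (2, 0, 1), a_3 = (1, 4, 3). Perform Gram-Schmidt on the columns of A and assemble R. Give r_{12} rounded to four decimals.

r_{12} = -1.7179

a_1 = (-4, 4, -3); ‖a_1‖ = 6.4031, so e_1 = (-0.6247, 0.6247, -0.4685).
r_{12} = e_1·a_2 = -1.7179.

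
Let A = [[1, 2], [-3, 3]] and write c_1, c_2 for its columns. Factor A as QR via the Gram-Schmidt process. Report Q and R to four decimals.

Q = [[0.3162, 0.9487], [-0.9487, 0.3162]], R = [[3.1623, -2.2136], [0.0000, 2.8460]]

q_1 = c_1/‖c_1‖ = (1, -3)/3.1623 = (0.3162, -0.9487).
r_{12} = q_1·c_2 = -2.2136.
u_2 = c_2 + 2.2136·q_1 = (2.7000, 0.9000).
‖u_2‖ = 2.8460, so q_2 = (0.9487, 0.3162).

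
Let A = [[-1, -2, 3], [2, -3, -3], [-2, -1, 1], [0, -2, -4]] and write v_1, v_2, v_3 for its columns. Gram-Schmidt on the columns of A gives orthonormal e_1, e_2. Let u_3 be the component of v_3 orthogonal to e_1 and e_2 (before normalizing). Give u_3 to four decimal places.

u_3 = (2.7342, 0.5443, -0.8228, -3.1392)

e_1 = v_1/‖v_1‖ = (-1, 2, -2, 0)/3.0000 = (-0.3333, 0.6667, -0.6667, 0.0000).
r_{12} = e_1·v_2 = -0.6667.
u_2 = v_2 + 0.6667·e_1 = (-2.2222, -2.5556, -1.4444, -2.0000).
‖u_2‖ = 4.1899, so e_2 = (-0.5304, -0.6099, -0.3447, -0.4773).
r_{13} = e_1·v_3 = -3.6667; r_{23} = e_2·v_3 = 1.8033.
u_3 = v_3 + 3.6667·e_1 − 1.8033·e_2 = (2.7342, 0.5443, -0.8228, -3.1392).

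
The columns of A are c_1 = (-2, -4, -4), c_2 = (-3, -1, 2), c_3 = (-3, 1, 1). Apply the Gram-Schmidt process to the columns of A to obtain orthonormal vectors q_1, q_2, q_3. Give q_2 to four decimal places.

c_1 = (-2, -4, -4); ‖c_1‖ = 6.0000, so q_1 = (-0.3333, -0.6667, -0.6667).
q_1·c_2 = (-0.3333)·(-3) + (-0.6667)·(-1) + (-0.6667)·2 = 0.3333.
u_2 = c_2 − 0.3333·q_1 = (-2.8889, -0.7778, 2.2222).
‖u_2‖ = 3.7268, so q_2 = (-0.7752, -0.2087, 0.5963).

q_2 = (-0.7752, -0.2087, 0.5963)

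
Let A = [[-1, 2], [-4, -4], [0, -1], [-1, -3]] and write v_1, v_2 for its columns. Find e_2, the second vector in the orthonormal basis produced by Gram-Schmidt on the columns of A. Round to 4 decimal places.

e_2 = (0.7885, -0.0595, -0.2678, -0.5505)

v_1 = (-1, -4, 0, -1); ‖v_1‖ = 4.2426, so e_1 = (-0.2357, -0.9428, 0.0000, -0.2357).
e_1·v_2 = (-0.2357)·2 + (-0.9428)·(-4) + 0.0000·(-1) + (-0.2357)·(-3) = 4.0069.
u_2 = v_2 − 4.0069·e_1 = (2.9444, -0.2222, -1.0000, -2.0556).
‖u_2‖ = 3.7342, so e_2 = (0.7885, -0.0595, -0.2678, -0.5505).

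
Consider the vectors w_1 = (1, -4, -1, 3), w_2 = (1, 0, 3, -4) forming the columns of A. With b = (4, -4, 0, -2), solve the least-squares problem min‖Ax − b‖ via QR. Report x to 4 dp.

e_1 = w_1/‖w_1‖ = (1, -4, -1, 3)/5.1962 = (0.1925, -0.7698, -0.1925, 0.5774).
r_{12} = e_1·w_2 = -2.6943.
u_2 = w_2 + 2.6943·e_1 = (1.5185, -2.0741, 2.4815, -2.4444).
‖u_2‖ = 4.3291, so e_2 = (0.3508, -0.4791, 0.5732, -0.5647).
Qᵀb = (2.6943, 4.4488).
Back-substitute: x_2 = 4.4488/4.3291 = 1.0277.
x_1 = (2.6943 + 2.6943·1.0277)/5.1962 = 1.0514.

x = (1.0514, 1.0277)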